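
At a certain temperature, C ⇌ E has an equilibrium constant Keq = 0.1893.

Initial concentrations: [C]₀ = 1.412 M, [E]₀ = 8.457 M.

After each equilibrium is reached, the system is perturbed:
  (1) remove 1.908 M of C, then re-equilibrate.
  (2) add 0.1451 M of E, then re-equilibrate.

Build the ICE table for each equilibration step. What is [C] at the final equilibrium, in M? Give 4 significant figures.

Q₀ = 5.989 vs Keq = 0.1893 ⇒ Q>K, reverse
Step 1:
                  C         E
  I           1.412     8.457
  C           6.886    -6.886
  E           8.298     1.571
  solve Keq expr → x = -6.886; check Q = 0.1893
Then remove 1.908 M of C.
Step 2:
                  C         E
  I            6.39     1.571
  C          0.3037   -0.3037
  E           6.694     1.267
  solve Keq expr → x = -0.3037; check Q = 0.1893
Then add 0.1451 M of E.
Step 3:
                  C         E
  I           6.694     1.412
  C           0.122    -0.122
  E           6.816      1.29
  solve Keq expr → x = -0.122; check Q = 0.1893

[C]_eq = 6.816 M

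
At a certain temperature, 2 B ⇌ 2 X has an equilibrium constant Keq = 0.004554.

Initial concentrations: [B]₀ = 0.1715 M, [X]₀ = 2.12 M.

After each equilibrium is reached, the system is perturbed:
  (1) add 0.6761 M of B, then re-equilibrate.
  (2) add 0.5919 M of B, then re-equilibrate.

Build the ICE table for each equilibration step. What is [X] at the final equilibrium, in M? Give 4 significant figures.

Q₀ = 152.8 vs Keq = 0.004554 ⇒ Q>K, reverse
Step 1:
                  B         X
  Initial    0.1715      2.12
  Change      1.975    -1.975
  Equil       2.147    0.1449
  solve Keq expr → x = -0.9876; check Q = 0.004554
Then add 0.6761 M of B.
Step 2:
                  B         X
  Initial     2.823    0.1449
  Change   -0.04274   0.04274
  Equil        2.78    0.1876
  solve Keq expr → x = 0.02137; check Q = 0.004554
Then add 0.5919 M of B.
Step 3:
                  B         X
  Initial     3.372    0.1876
  Change   -0.03742   0.03742
  Equil       3.334     0.225
  solve Keq expr → x = 0.01871; check Q = 0.004554

[X]_eq = 0.225 M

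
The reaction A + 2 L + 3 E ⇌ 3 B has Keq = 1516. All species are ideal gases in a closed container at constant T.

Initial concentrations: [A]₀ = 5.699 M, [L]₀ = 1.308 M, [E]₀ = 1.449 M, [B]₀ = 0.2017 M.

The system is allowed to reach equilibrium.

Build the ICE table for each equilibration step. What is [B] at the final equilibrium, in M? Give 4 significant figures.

Q₀ = 2.7663e-04 vs Keq = 1516 ⇒ Q<K, forward
Step 1:
                  A         L         E         B
  Initial     5.699     1.308     1.449    0.2017
  Change    -0.4386   -0.8772    -1.316     1.316
  Equil        5.26    0.4308    0.1332     1.518
  solve Keq expr → x = 0.4386; check Q = 1516

[B]_eq = 1.518 M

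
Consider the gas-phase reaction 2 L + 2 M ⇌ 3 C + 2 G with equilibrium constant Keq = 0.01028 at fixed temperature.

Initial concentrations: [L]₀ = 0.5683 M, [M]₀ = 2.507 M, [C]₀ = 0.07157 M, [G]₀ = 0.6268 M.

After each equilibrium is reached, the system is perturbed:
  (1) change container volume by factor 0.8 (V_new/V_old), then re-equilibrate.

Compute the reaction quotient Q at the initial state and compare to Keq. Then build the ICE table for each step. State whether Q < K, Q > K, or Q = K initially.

Q₀ = 7.0956e-05; Q < K (proceeds forward)

Q₀ = 7.0956e-05 vs Keq = 0.01028 ⇒ Q<K, forward
Step 1:
                    L           M           C           G
  I            0.5683       2.507     0.07157      0.6268
  C           -0.1311     -0.1311      0.1967      0.1311
  E            0.4372       2.376      0.2683      0.7579
  solve Keq expr → x = 0.06556; check Q = 0.01028
Then change container volume by factor 0.8 (V_new/V_old).
Step 2:
                    L           M           C           G
  I            0.5465        2.97      0.3353      0.9474
  C           0.01106     0.01106    -0.01658    -0.01106
  E            0.5575       2.981      0.3187      0.9364
  solve Keq expr → x = -0.005528; check Q = 0.01028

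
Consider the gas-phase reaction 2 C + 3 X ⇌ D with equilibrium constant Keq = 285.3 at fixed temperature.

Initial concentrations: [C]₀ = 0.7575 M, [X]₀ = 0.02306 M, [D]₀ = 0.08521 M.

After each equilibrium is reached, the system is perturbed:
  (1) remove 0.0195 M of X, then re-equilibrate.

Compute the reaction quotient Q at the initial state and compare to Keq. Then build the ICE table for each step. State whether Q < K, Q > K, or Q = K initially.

Q₀ = 1.2110e+04; Q > K (proceeds reverse)

Q₀ = 1.2110e+04 vs Keq = 285.3 ⇒ Q>K, reverse
Step 1:
                    C           X           D
  init         0.7575     0.02306     0.08521
  Δ           0.03312     0.04968    -0.01656
  eq           0.7906     0.07274     0.06865
  solve Keq expr → x = -0.01656; check Q = 285.3
Then remove 0.0195 M of X.
Step 2:
                    C           X           D
  init         0.7906     0.05324     0.06865
  Δ            0.0112      0.0168   -0.005602
  eq           0.8018     0.07005     0.06305
  solve Keq expr → x = -0.005602; check Q = 285.3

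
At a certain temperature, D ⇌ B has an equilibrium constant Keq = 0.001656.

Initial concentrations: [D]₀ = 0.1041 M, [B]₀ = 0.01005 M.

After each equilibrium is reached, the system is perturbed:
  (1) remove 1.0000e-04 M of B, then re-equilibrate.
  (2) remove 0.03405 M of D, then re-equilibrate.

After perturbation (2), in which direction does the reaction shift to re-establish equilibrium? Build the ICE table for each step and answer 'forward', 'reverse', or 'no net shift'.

Q₀ = 0.09654 vs Keq = 0.001656 ⇒ Q>K, reverse
Step 1:
                  D         B
  Initial    0.1041   0.01005
  Change   0.009861 -0.009861
  Equil       0.114 1.8872e-04
  solve Keq expr → x = -0.009861; check Q = 0.001656
Then remove 1.0000e-04 M of B.
Step 2:
                  D         B
  Initial     0.114 8.8720e-05
  Change  -9.9835e-05 9.9835e-05
  Equil      0.1139 1.8855e-04
  solve Keq expr → x = 9.9835e-05; check Q = 0.001656
Then remove 0.03405 M of D.
Step 3:
                  D         B
  Initial   0.07981 1.8855e-04
  Change  5.6294e-05 -5.6294e-05
  Equil     0.07987 1.3226e-04
  solve Keq expr → x = -5.6294e-05; check Q = 0.001656

Direction: reverse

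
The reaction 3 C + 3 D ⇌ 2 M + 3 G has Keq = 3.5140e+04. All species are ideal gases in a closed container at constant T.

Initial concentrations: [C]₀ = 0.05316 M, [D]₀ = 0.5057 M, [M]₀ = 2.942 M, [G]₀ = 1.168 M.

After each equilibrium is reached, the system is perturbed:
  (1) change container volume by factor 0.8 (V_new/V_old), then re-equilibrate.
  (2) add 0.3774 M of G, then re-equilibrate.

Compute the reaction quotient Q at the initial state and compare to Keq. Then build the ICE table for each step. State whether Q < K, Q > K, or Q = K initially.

Q₀ = 7.0987e+05 vs Keq = 3.5140e+04 ⇒ Q>K, reverse
Step 1:
                    C           D           M           G
  Initial     0.05316      0.5057       2.942       1.168
  Change      0.06635     0.06635    -0.04423    -0.06635
  Equil        0.1195       0.572       2.898       1.102
  solve Keq expr → x = -0.02212; check Q = 3.5140e+04
Then change container volume by factor 0.8 (V_new/V_old).
Step 2:
                    C           D           M           G
  Initial      0.1494      0.7151       3.622       1.377
  Change    -0.008141   -0.008141    0.005427    0.008141
  Equil        0.1412      0.7069       3.628       1.385
  solve Keq expr → x = 0.002714; check Q = 3.5140e+04
Then add 0.3774 M of G.
Step 3:
                    C           D           M           G
  Initial      0.1412      0.7069       3.628       1.763
  Change      0.02822     0.02822    -0.01882    -0.02822
  Equil        0.1695      0.7351       3.609       1.734
  solve Keq expr → x = -0.009408; check Q = 3.5140e+04

Q₀ = 7.0987e+05; Q > K (proceeds reverse)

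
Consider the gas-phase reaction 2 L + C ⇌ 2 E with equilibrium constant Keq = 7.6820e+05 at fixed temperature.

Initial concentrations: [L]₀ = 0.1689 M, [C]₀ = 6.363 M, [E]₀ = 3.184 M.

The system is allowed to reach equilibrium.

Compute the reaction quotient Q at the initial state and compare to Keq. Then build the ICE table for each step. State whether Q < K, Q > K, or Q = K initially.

Q₀ = 55.85 vs Keq = 7.6820e+05 ⇒ Q<K, forward
Step 1:
                  L         C         E
  I          0.1689     6.363     3.184
  C         -0.1674  -0.08369    0.1674
  E        0.001526     6.279     3.351
  solve Keq expr → x = 0.08369; check Q = 7.6820e+05

Q₀ = 55.85; Q < K (proceeds forward)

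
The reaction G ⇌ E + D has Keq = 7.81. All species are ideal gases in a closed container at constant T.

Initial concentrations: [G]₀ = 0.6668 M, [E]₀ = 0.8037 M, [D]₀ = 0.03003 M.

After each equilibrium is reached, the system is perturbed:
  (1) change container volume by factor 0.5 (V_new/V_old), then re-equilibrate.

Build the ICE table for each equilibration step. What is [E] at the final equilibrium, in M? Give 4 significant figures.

[E]_eq = 2.594 M

Q₀ = 0.0362 vs Keq = 7.81 ⇒ Q<K, forward
Step 1:
                    G           E           D
  I            0.6668      0.8037     0.03003
  C            -0.563       0.563       0.563
  E            0.1038       1.367       0.593
  solve Keq expr → x = 0.563; check Q = 7.81
Then change container volume by factor 0.5 (V_new/V_old).
Step 2:
                    G           E           D
  I            0.2076       2.733       1.186
  C            0.1399     -0.1399     -0.1399
  E            0.3474       2.594       1.046
  solve Keq expr → x = -0.1399; check Q = 7.81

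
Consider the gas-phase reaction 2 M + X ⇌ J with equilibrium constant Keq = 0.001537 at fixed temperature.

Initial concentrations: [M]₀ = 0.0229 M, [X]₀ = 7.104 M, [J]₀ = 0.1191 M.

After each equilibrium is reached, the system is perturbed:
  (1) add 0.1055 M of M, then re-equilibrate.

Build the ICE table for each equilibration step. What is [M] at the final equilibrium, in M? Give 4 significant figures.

[M]_eq = 0.3637 M

Q₀ = 31.97 vs Keq = 0.001537 ⇒ Q>K, reverse
Step 1:
                    M           X           J
  Initial      0.0229       7.104      0.1191
  Change       0.2367      0.1184     -0.1184
  Equil        0.2596       7.222  7.4813e-04
  solve Keq expr → x = -0.1184; check Q = 0.001537
Then add 0.1055 M of M.
Step 2:
                    M           X           J
  Initial      0.3651       7.222  7.4813e-04
  Change     -0.00144 -7.1982e-04  7.1982e-04
  Equil        0.3637       7.222    0.001468
  solve Keq expr → x = 7.1982e-04; check Q = 0.001537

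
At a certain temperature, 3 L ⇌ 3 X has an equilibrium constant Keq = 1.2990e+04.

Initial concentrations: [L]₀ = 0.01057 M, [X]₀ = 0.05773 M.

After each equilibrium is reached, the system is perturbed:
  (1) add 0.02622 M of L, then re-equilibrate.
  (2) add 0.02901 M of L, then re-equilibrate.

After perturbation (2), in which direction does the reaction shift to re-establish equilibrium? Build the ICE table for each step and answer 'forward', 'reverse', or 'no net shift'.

Q₀ = 162.9 vs Keq = 1.2990e+04 ⇒ Q<K, forward
Step 1:
                    L           X
  Initial     0.01057     0.05773
  Change    -0.007783    0.007783
  Equil      0.002787     0.06551
  solve Keq expr → x = 0.002594; check Q = 1.2990e+04
Then add 0.02622 M of L.
Step 2:
                    L           X
  Initial     0.02901     0.06551
  Change     -0.02515     0.02515
  Equil      0.003857     0.09066
  solve Keq expr → x = 0.008383; check Q = 1.2990e+04
Then add 0.02901 M of L.
Step 3:
                    L           X
  Initial     0.03287     0.09066
  Change     -0.02783     0.02783
  Equil      0.005041      0.1185
  solve Keq expr → x = 0.009275; check Q = 1.2990e+04

Direction: forward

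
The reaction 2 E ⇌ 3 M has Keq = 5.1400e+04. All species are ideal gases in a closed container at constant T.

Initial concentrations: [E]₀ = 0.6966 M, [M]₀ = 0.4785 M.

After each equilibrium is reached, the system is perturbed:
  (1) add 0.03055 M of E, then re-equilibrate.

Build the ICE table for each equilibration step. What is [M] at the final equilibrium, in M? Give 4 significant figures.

[M]_eq = 1.556 M

Q₀ = 0.2258 vs Keq = 5.1400e+04 ⇒ Q<K, forward
Step 1:
                   E          M
  init        0.6966     0.4785
  Δ          -0.6884      1.033
  eq        0.008193      1.511
  solve Keq expr → x = 0.3442; check Q = 5.1400e+04
Then add 0.03055 M of E.
Step 2:
                   E          M
  init       0.03874      1.511
  Δ         -0.03018    0.04527
  eq        0.008564      1.556
  solve Keq expr → x = 0.01509; check Q = 5.1400e+04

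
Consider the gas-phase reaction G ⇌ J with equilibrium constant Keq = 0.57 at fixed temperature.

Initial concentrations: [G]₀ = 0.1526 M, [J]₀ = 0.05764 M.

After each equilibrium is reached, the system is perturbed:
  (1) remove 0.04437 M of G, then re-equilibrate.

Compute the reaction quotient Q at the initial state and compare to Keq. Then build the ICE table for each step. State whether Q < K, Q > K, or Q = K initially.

Q₀ = 0.3777 vs Keq = 0.57 ⇒ Q<K, forward
Step 1:
                   G          J
  I           0.1526    0.05764
  C         -0.01869    0.01869
  E           0.1339    0.07633
  solve Keq expr → x = 0.01869; check Q = 0.57
Then remove 0.04437 M of G.
Step 2:
                   G          J
  I          0.08954    0.07633
  C          0.01611   -0.01611
  E           0.1056    0.06022
  solve Keq expr → x = -0.01611; check Q = 0.57

Q₀ = 0.3777; Q < K (proceeds forward)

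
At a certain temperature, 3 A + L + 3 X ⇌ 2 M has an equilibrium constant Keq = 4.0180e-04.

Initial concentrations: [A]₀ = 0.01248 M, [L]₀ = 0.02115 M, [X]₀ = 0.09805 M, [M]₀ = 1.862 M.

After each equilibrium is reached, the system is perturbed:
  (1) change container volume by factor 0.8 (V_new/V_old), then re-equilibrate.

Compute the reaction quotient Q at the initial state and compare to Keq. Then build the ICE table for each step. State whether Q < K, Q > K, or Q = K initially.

Q₀ = 8.9467e+10; Q > K (proceeds reverse)

Q₀ = 8.9467e+10 vs Keq = 4.0180e-04 ⇒ Q>K, reverse
Step 1:
                  A         L         X         M
  init      0.01248   0.02115   0.09805     1.862
  Δ           2.394    0.7979     2.394    -1.596
  eq          2.406     0.819     2.492    0.2663
  solve Keq expr → x = -0.7979; check Q = 4.0180e-04
Then change container volume by factor 0.8 (V_new/V_old).
Step 2:
                  A         L         X         M
  init        3.008     1.024     3.115    0.3328
  Δ         -0.1942  -0.06473   -0.1942    0.1295
  eq          2.813     0.959      2.92    0.4623
  solve Keq expr → x = 0.06473; check Q = 4.0180e-04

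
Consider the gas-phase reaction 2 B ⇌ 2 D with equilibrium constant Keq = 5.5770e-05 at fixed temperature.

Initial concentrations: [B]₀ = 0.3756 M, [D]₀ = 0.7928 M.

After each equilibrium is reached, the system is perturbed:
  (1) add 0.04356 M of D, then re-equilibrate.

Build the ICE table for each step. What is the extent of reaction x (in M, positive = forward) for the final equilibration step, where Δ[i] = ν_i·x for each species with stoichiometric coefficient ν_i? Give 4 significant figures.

Q₀ = 4.455 vs Keq = 5.5770e-05 ⇒ Q>K, reverse
Step 1:
                    B           D
  init         0.3756      0.7928
  Δ            0.7841     -0.7841
  eq             1.16    0.008661
  solve Keq expr → x = -0.3921; check Q = 5.5770e-05
Then add 0.04356 M of D.
Step 2:
                    B           D
  init           1.16     0.05222
  Δ           0.04324    -0.04324
  eq            1.203    0.008984
  solve Keq expr → x = -0.02162; check Q = 5.5770e-05

x = -0.02162 M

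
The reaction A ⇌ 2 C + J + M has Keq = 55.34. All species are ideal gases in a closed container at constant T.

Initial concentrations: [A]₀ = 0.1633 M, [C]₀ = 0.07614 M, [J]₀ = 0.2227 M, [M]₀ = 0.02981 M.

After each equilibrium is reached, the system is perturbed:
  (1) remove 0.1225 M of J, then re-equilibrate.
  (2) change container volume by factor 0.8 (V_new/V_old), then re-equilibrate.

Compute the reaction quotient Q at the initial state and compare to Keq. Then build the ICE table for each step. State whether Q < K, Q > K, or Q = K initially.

Q₀ = 2.3568e-04 vs Keq = 55.34 ⇒ Q<K, forward
Step 1:
                   A          C          J          M
  I           0.1633    0.07614     0.2227    0.02981
  C          -0.1631     0.3262     0.1631     0.1631
  E       2.1763e-04     0.4023     0.3858     0.1929
  solve Keq expr → x = 0.1631; check Q = 55.34
Then remove 0.1225 M of J.
Step 2:
                   A          C          J          M
  I       2.1763e-04     0.4023     0.2633     0.1929
  C       -6.8913e-05 1.3783e-04 6.8913e-05 6.8913e-05
  E       1.4872e-04     0.4024     0.2634      0.193
  solve Keq expr → x = 6.8913e-05; check Q = 55.34
Then change container volume by factor 0.8 (V_new/V_old).
Step 3:
                   A          C          J          M
  I       1.8590e-04     0.5031     0.3292     0.2412
  C       1.7622e-04 -3.5244e-04 -1.7622e-04 -1.7622e-04
  E       3.6212e-04     0.5027      0.329      0.241
  solve Keq expr → x = -1.7622e-04; check Q = 55.34

Q₀ = 2.3568e-04; Q < K (proceeds forward)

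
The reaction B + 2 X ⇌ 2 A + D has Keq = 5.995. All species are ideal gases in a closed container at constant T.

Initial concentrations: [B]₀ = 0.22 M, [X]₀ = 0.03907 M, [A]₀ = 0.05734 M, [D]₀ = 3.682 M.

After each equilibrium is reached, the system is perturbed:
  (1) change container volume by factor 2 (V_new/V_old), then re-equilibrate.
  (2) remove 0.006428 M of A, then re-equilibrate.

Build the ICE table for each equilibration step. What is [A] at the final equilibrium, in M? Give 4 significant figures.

[A]_eq = 0.01579 M

Q₀ = 36.05 vs Keq = 5.995 ⇒ Q>K, reverse
Step 1:
                  B         X         A         D
  init         0.22   0.03907   0.05734     3.682
  Δ         0.01035   0.02069  -0.02069  -0.01035
  eq         0.2303   0.05976   0.03665     3.672
  solve Keq expr → x = -0.01035; check Q = 5.995
Then change container volume by factor 2 (V_new/V_old).
Step 2:
                  B         X         A         D
  init       0.1152   0.02988   0.01832     1.836
  Δ               0         0         0         0
  eq         0.1152   0.02988   0.01832     1.836
  solve Keq expr → x = 0; check Q = 5.995
Then remove 0.006428 M of A.
Step 3:
                  B         X         A         D
  init       0.1152   0.02988    0.0119     1.836
  Δ       -0.001948 -0.003895  0.003895  0.001948
  eq         0.1132   0.02598   0.01579     1.838
  solve Keq expr → x = 0.001948; check Q = 5.995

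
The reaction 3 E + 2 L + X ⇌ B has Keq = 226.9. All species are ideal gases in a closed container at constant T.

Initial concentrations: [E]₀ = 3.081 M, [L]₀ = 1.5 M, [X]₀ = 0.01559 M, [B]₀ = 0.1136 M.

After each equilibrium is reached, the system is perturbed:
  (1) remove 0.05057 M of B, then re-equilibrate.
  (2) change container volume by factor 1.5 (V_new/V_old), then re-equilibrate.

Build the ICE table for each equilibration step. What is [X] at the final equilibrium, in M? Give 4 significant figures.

[X]_eq = 2.9083e-05 M

Q₀ = 0.1107 vs Keq = 226.9 ⇒ Q<K, forward
Step 1:
                    E           L           X           B
  I             3.081         1.5     0.01559      0.1136
  C          -0.04674    -0.03116    -0.01558     0.01558
  E             3.034       1.469  9.4462e-06      0.1292
  solve Keq expr → x = 0.01558; check Q = 226.9
Then remove 0.05057 M of B.
Step 2:
                    E           L           X           B
  I             3.034       1.469  9.4462e-06     0.07861
  C       -1.1092e-05 -7.3950e-06 -3.6975e-06  3.6975e-06
  E             3.034       1.469  5.7487e-06     0.07861
  solve Keq expr → x = 3.6975e-06; check Q = 226.9
Then change container volume by factor 1.5 (V_new/V_old).
Step 3:
                    E           L           X           B
  I             2.023      0.9792  3.8325e-06     0.05241
  C        7.5750e-05  5.0500e-05  2.5250e-05 -2.5250e-05
  E             2.023      0.9793  2.9083e-05     0.05238
  solve Keq expr → x = -2.5250e-05; check Q = 226.9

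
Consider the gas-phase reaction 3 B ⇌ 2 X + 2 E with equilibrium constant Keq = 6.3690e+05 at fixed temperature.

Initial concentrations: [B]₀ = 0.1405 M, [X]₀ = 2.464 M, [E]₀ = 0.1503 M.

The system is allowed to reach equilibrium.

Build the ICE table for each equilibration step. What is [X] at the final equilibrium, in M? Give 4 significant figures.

Q₀ = 49.45 vs Keq = 6.3690e+05 ⇒ Q<K, forward
Step 1:
                    B           X           E
  init         0.1405       2.464      0.1503
  Δ           -0.1322      0.0881      0.0881
  eq         0.008345       2.552      0.2384
  solve Keq expr → x = 0.04405; check Q = 6.3690e+05

[X]_eq = 2.552 M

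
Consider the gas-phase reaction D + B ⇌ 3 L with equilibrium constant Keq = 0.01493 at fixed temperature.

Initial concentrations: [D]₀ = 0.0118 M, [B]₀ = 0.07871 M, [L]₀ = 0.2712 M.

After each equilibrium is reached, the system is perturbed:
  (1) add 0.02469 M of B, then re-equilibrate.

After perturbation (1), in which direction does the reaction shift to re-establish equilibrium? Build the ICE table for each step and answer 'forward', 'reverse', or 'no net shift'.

Q₀ = 21.48 vs Keq = 0.01493 ⇒ Q>K, reverse
Step 1:
                  D         B         L
  Initial    0.0118   0.07871    0.2712
  Change    0.07136   0.07136   -0.2141
  Equil     0.08316    0.1501   0.05712
  solve Keq expr → x = -0.07136; check Q = 0.01493
Then add 0.02469 M of B.
Step 2:
                  D         B         L
  Initial   0.08316    0.1748   0.05712
  Change  -8.8634e-04 -8.8634e-04  0.002659
  Equil     0.08227    0.1739   0.05978
  solve Keq expr → x = 8.8634e-04; check Q = 0.01493

Direction: forward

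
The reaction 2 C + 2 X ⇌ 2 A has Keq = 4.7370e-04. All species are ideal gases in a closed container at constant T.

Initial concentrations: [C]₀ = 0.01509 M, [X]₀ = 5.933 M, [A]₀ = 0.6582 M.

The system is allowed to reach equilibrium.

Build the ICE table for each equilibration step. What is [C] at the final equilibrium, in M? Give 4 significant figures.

[C]_eq = 0.5898 M

Q₀ = 54.05 vs Keq = 4.7370e-04 ⇒ Q>K, reverse
Step 1:
                   C          X          A
  init       0.01509      5.933     0.6582
  Δ           0.5747     0.5747    -0.5747
  eq          0.5898      6.508    0.08353
  solve Keq expr → x = -0.2873; check Q = 4.7370e-04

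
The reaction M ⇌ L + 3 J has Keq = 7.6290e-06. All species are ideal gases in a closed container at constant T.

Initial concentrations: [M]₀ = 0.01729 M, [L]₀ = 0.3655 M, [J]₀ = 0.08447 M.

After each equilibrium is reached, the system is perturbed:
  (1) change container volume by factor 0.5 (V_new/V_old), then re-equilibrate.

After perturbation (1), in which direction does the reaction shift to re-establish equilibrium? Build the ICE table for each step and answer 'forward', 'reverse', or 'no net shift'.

Q₀ = 0.01274 vs Keq = 7.6290e-06 ⇒ Q>K, reverse
Step 1:
                    M           L           J
  Initial     0.01729      0.3655     0.08447
  Change      0.02489    -0.02489    -0.07466
  Equil       0.04218      0.3406    0.009812
  solve Keq expr → x = -0.02489; check Q = 7.6290e-06
Then change container volume by factor 0.5 (V_new/V_old).
Step 2:
                    M           L           J
  Initial     0.08435      0.6812     0.01962
  Change     0.003224   -0.003224   -0.009673
  Equil       0.08758       0.678    0.009951
  solve Keq expr → x = -0.003224; check Q = 7.6290e-06

Direction: reverse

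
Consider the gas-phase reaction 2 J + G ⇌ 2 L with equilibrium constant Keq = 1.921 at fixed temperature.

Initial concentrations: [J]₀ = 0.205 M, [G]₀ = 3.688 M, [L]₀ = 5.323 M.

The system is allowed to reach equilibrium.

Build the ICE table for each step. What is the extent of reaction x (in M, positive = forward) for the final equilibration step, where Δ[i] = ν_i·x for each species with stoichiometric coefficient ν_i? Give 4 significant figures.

x = -0.611 M

Q₀ = 182.8 vs Keq = 1.921 ⇒ Q>K, reverse
Step 1:
                    J           G           L
  I             0.205       3.688       5.323
  C             1.222       0.611      -1.222
  E             1.427       4.299       4.101
  solve Keq expr → x = -0.611; check Q = 1.921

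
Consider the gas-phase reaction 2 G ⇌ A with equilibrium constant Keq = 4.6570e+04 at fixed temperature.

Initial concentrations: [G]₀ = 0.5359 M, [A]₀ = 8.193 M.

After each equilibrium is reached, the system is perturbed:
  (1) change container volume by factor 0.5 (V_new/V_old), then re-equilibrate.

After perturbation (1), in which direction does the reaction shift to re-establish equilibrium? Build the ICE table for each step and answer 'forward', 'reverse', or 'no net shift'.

Direction: forward

Q₀ = 28.53 vs Keq = 4.6570e+04 ⇒ Q<K, forward
Step 1:
                  G         A
  I          0.5359     8.193
  C         -0.5224    0.2612
  E         0.01347     8.454
  solve Keq expr → x = 0.2612; check Q = 4.6570e+04
Then change container volume by factor 0.5 (V_new/V_old).
Step 2:
                  G         A
  I         0.02695     16.91
  C        -0.00789  0.003945
  E         0.01906     16.91
  solve Keq expr → x = 0.003945; check Q = 4.6570e+04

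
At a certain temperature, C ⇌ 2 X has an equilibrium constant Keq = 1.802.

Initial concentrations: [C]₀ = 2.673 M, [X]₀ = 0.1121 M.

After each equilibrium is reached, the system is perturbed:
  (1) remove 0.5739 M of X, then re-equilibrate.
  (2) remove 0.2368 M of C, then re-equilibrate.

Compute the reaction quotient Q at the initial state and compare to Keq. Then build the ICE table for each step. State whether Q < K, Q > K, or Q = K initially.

Q₀ = 0.004701 vs Keq = 1.802 ⇒ Q<K, forward
Step 1:
                  C         X
  I           2.673    0.1121
  C         -0.8501       1.7
  E           1.823     1.812
  solve Keq expr → x = 0.8501; check Q = 1.802
Then remove 0.5739 M of X.
Step 2:
                  C         X
  I           1.823     1.238
  C         -0.2283    0.4566
  E           1.595     1.695
  solve Keq expr → x = 0.2283; check Q = 1.802
Then remove 0.2368 M of C.
Step 3:
                  C         X
  I           1.358     1.695
  C         0.05093   -0.1019
  E           1.409     1.593
  solve Keq expr → x = -0.05093; check Q = 1.802

Q₀ = 0.004701; Q < K (proceeds forward)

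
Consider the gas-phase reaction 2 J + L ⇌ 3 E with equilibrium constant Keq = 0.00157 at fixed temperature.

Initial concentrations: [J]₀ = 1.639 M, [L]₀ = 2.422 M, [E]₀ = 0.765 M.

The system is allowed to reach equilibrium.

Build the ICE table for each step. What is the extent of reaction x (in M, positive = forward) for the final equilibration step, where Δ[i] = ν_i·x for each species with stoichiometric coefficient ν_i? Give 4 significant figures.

x = -0.171 M

Q₀ = 0.06881 vs Keq = 0.00157 ⇒ Q>K, reverse
Step 1:
                  J         L         E
  I           1.639     2.422     0.765
  C          0.3421     0.171   -0.5131
  E           1.981     2.593    0.2519
  solve Keq expr → x = -0.171; check Q = 0.00157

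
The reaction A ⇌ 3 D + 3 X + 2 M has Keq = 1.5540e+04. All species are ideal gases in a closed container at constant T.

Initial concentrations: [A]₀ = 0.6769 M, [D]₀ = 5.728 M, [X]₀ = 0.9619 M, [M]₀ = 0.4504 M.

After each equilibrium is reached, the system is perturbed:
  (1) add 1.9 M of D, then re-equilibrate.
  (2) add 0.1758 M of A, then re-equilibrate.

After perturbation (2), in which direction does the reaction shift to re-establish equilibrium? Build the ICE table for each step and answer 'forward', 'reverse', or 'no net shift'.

Q₀ = 50.13 vs Keq = 1.5540e+04 ⇒ Q<K, forward
Step 1:
                  A         D         X         M
  I          0.6769     5.728    0.9619    0.4504
  C         -0.3837     1.151     1.151    0.7675
  E          0.2932     6.879     2.113     1.218
  solve Keq expr → x = 0.3837; check Q = 1.5540e+04
Then add 1.9 M of D.
Step 2:
                  A         D         X         M
  I          0.2932     8.779     2.113     1.218
  C         0.06072   -0.1822   -0.1822   -0.1214
  E          0.3539     8.597     1.931     1.096
  solve Keq expr → x = -0.06072; check Q = 1.5540e+04
Then add 0.1758 M of A.
Step 3:
                  A         D         X         M
  I          0.5297     8.597     1.931     1.096
  C        -0.03646    0.1094    0.1094   0.07292
  E          0.4932     8.706      2.04     1.169
  solve Keq expr → x = 0.03646; check Q = 1.5540e+04

Direction: forward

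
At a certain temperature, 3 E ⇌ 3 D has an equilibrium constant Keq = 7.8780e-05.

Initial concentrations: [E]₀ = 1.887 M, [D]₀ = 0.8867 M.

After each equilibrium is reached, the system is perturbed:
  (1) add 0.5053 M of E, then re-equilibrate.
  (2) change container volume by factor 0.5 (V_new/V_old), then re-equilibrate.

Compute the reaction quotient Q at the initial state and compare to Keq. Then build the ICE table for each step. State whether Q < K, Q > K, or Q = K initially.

Q₀ = 0.1038 vs Keq = 7.8780e-05 ⇒ Q>K, reverse
Step 1:
                   E          D
  I            1.887     0.8867
  C           0.7727    -0.7727
  E             2.66      0.114
  solve Keq expr → x = -0.2576; check Q = 7.8780e-05
Then add 0.5053 M of E.
Step 2:
                   E          D
  I            3.165      0.114
  C         -0.02077    0.02077
  E            3.144     0.1348
  solve Keq expr → x = 0.006924; check Q = 7.8780e-05
Then change container volume by factor 0.5 (V_new/V_old).
Step 3:
                   E          D
  I            6.288     0.2696
  C                0          0
  E            6.288     0.2696
  solve Keq expr → x = 0; check Q = 7.8780e-05

Q₀ = 0.1038; Q > K (proceeds reverse)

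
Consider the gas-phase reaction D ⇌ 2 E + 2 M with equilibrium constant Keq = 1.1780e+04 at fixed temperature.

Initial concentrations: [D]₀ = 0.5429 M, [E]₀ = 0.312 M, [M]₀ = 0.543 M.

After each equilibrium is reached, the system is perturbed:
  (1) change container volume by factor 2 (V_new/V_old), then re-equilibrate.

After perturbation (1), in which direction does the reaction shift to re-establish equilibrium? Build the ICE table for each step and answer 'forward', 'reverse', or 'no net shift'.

Direction: forward

Q₀ = 0.05287 vs Keq = 1.1780e+04 ⇒ Q<K, forward
Step 1:
                    D           E           M
  I            0.5429       0.312       0.543
  C           -0.5425       1.085       1.085
  E        4.3900e-04       1.397       1.628
  solve Keq expr → x = 0.5425; check Q = 1.1780e+04
Then change container volume by factor 2 (V_new/V_old).
Step 2:
                    D           E           M
  I        2.1950e-04      0.6985       0.814
  C       -1.9201e-04  3.8401e-04  3.8401e-04
  E        2.7494e-05      0.6988      0.8143
  solve Keq expr → x = 1.9201e-04; check Q = 1.1780e+04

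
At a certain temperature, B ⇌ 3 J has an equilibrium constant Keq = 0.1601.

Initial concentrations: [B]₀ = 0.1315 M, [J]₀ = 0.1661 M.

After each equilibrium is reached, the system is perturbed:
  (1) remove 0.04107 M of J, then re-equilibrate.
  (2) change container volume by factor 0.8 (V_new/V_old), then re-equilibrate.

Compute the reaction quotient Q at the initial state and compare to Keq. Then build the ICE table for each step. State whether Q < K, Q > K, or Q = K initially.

Q₀ = 0.03485 vs Keq = 0.1601 ⇒ Q<K, forward
Step 1:
                  B         J
  Initial    0.1315    0.1661
  Change   -0.02927    0.0878
  Equil      0.1022    0.2539
  solve Keq expr → x = 0.02927; check Q = 0.1601
Then remove 0.04107 M of J.
Step 2:
                  B         J
  Initial    0.1022    0.2128
  Change   -0.01064   0.03193
  Equil     0.09159    0.2448
  solve Keq expr → x = 0.01064; check Q = 0.1601
Then change container volume by factor 0.8 (V_new/V_old).
Step 3:
                  B         J
  Initial    0.1145     0.306
  Change     0.0113  -0.03389
  Equil      0.1258    0.2721
  solve Keq expr → x = -0.0113; check Q = 0.1601

Q₀ = 0.03485; Q < K (proceeds forward)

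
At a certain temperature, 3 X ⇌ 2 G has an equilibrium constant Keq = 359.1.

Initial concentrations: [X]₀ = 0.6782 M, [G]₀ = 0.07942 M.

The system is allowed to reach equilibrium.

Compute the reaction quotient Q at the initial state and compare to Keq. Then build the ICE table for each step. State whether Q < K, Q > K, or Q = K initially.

Q₀ = 0.02022 vs Keq = 359.1 ⇒ Q<K, forward
Step 1:
                    X           G
  init         0.6782     0.07942
  Δ           -0.5926      0.3951
  eq          0.08559      0.4745
  solve Keq expr → x = 0.1975; check Q = 359.1

Q₀ = 0.02022; Q < K (proceeds forward)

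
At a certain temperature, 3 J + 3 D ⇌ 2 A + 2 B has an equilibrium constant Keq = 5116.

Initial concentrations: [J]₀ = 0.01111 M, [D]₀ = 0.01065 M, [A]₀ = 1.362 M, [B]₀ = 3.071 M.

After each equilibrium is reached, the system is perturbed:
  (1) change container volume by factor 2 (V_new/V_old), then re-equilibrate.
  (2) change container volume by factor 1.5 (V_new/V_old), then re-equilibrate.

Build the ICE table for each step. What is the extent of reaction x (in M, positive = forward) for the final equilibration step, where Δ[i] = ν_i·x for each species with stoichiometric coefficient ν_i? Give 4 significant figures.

x = -0.006153 M

Q₀ = 1.0561e+13 vs Keq = 5116 ⇒ Q>K, reverse
Step 1:
                  J         D         A         B
  init      0.01111   0.01065     1.362     3.071
  Δ          0.3447    0.3447   -0.2298   -0.2298
  eq         0.3558    0.3554     1.132     2.841
  solve Keq expr → x = -0.1149; check Q = 5116
Then change container volume by factor 2 (V_new/V_old).
Step 2:
                  J         D         A         B
  init       0.1779    0.1777    0.5661     1.421
  Δ         0.04111   0.04111  -0.02741  -0.02741
  eq          0.219    0.2188    0.5387     1.393
  solve Keq expr → x = -0.0137; check Q = 5116
Then change container volume by factor 1.5 (V_new/V_old).
Step 3:
                  J         D         A         B
  init        0.146    0.1459    0.3591    0.9288
  Δ         0.01846   0.01846  -0.01231  -0.01231
  eq         0.1645    0.1643    0.3468    0.9165
  solve Keq expr → x = -0.006153; check Q = 5116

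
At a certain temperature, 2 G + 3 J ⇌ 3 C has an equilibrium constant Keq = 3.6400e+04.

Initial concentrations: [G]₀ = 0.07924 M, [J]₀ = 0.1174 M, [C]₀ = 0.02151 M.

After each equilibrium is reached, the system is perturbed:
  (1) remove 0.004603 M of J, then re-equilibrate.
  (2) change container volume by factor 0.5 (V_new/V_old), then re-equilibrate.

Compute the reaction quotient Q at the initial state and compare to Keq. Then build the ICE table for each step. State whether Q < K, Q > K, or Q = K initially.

Q₀ = 0.9796; Q < K (proceeds forward)

Q₀ = 0.9796 vs Keq = 3.6400e+04 ⇒ Q<K, forward
Step 1:
                   G          J          C
  I          0.07924     0.1174    0.02151
  C         -0.05415   -0.08123    0.08123
  E          0.02509    0.03617     0.1027
  solve Keq expr → x = 0.02708; check Q = 3.6400e+04
Then remove 0.004603 M of J.
Step 2:
                   G          J          C
  I          0.02509    0.03157     0.1027
  C         0.001576   0.002364  -0.002364
  E          0.02666    0.03393     0.1004
  solve Keq expr → x = -7.8801e-04; check Q = 3.6400e+04
Then change container volume by factor 0.5 (V_new/V_old).
Step 3:
                   G          J          C
  I          0.05333    0.06787     0.2007
  C         -0.01004   -0.01505    0.01505
  E          0.04329    0.05281     0.2158
  solve Keq expr → x = 0.005018; check Q = 3.6400e+04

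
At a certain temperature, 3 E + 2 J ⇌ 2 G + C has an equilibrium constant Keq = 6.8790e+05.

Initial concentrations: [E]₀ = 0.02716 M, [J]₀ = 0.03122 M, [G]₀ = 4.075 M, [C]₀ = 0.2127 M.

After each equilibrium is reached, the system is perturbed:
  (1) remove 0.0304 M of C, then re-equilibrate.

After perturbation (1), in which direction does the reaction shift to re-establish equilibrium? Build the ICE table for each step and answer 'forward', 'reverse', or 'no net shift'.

Q₀ = 1.8087e+08 vs Keq = 6.8790e+05 ⇒ Q>K, reverse
Step 1:
                   E          J          G          C
  init       0.02716    0.03122      4.075     0.2127
  Δ           0.0657     0.0438    -0.0438    -0.0219
  eq         0.09286    0.07502      4.031     0.1908
  solve Keq expr → x = -0.0219; check Q = 6.8790e+05
Then remove 0.0304 M of C.
Step 2:
                   E          J          G          C
  init       0.09286    0.07502      4.031     0.1604
  Δ        -0.003255   -0.00217    0.00217   0.001085
  eq         0.08961    0.07285      4.033     0.1615
  solve Keq expr → x = 0.001085; check Q = 6.8790e+05

Direction: forward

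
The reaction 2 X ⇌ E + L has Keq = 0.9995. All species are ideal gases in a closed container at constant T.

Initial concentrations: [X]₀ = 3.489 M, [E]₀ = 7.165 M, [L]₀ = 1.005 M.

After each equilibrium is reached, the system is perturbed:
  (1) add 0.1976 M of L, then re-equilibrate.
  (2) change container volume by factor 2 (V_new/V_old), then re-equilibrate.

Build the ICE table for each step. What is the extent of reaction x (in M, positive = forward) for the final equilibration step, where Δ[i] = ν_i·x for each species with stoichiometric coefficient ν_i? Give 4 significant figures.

Q₀ = 0.5915 vs Keq = 0.9995 ⇒ Q<K, forward
Step 1:
                    X           E           L
  init          3.489       7.165       1.005
  Δ           -0.4636      0.2318      0.2318
  eq            3.025       7.397       1.237
  solve Keq expr → x = 0.2318; check Q = 0.9995
Then add 0.1976 M of L.
Step 2:
                    X           E           L
  init          3.025       7.397       1.434
  Δ            0.1383    -0.06916    -0.06916
  eq            3.164       7.328       1.365
  solve Keq expr → x = -0.06916; check Q = 0.9995
Then change container volume by factor 2 (V_new/V_old).
Step 3:
                    X           E           L
  init          1.582       3.664      0.6826
  Δ                 0           0           0
  eq            1.582       3.664      0.6826
  solve Keq expr → x = 0; check Q = 0.9995

x = 0 M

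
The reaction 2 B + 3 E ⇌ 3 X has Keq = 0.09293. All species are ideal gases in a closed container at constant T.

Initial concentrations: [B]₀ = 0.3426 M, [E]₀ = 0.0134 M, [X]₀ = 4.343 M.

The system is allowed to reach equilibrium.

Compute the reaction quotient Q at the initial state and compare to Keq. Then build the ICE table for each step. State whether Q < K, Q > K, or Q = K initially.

Q₀ = 2.9006e+08 vs Keq = 0.09293 ⇒ Q>K, reverse
Step 1:
                  B         E         X
  I          0.3426    0.0134     4.343
  C           1.676     2.514    -2.514
  E           2.019     2.528     1.829
  solve Keq expr → x = -0.8381; check Q = 0.09293

Q₀ = 2.9006e+08; Q > K (proceeds reverse)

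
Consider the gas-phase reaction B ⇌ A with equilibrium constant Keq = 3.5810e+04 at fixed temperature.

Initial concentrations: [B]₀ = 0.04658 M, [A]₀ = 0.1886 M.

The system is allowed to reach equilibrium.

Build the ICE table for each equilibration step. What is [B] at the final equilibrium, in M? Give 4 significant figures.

Q₀ = 4.049 vs Keq = 3.5810e+04 ⇒ Q<K, forward
Step 1:
                    B           A
  Initial     0.04658      0.1886
  Change     -0.04657     0.04657
  Equil    6.5673e-06      0.2352
  solve Keq expr → x = 0.04657; check Q = 3.5810e+04

[B]_eq = 6.5673e-06 M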